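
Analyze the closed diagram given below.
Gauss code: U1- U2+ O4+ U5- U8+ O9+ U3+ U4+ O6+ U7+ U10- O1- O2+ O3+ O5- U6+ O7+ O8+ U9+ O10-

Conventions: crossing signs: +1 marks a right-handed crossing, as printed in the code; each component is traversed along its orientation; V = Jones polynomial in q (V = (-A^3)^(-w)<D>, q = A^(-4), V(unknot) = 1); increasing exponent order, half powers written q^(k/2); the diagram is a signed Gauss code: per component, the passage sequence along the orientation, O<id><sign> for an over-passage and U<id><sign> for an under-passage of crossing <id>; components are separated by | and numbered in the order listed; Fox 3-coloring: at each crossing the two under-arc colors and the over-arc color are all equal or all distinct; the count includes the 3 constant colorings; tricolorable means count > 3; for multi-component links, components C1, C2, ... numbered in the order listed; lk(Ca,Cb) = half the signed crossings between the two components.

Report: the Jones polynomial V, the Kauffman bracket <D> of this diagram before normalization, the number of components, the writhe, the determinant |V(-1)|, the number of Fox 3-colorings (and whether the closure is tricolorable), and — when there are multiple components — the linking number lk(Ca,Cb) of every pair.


V(q) = 2q - 2q^2 + 3q^3 - 3q^4 + 2q^5 - 2q^6 + q^7
bracket: A^-16 - 2A^-12 + 2A^-8 - 3A^-4 + 3 - 2A^4 + 2A^8, w = +4
1 component, writhe +4, over 10 crossings
det 15, colorings 9 of 3^10 — tricolorable
observation: V spans 6 powers of q: at least 6 crossings in any diagram


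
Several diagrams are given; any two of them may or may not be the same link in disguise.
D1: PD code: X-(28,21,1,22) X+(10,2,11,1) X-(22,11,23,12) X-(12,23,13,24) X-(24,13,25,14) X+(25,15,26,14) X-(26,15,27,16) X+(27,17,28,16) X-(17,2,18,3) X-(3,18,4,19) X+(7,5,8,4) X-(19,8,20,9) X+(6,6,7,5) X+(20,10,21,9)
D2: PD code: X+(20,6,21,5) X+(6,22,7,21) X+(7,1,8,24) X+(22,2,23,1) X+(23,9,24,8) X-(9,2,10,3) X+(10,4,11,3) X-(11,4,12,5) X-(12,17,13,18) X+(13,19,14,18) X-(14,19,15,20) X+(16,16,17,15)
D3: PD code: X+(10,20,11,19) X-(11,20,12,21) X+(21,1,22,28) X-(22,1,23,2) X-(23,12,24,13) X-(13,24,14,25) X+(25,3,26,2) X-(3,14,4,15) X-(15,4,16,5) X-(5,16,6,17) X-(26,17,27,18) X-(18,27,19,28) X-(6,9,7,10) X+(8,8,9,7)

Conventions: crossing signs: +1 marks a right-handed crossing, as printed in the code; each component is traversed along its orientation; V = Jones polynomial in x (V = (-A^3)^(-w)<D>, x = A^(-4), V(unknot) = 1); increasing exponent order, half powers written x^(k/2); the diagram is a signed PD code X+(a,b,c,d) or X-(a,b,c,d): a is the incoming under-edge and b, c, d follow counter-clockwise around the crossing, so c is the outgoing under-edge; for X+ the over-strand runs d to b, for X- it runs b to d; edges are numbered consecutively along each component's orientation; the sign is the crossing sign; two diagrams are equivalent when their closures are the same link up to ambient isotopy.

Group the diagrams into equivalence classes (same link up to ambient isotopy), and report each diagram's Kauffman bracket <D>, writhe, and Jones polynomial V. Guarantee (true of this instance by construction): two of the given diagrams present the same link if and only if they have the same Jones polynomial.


grouping into links: {D1} | {D2} | {D3}
V(D1) = -x^-6 + x^-5 - x^-4 + 2x^-3 - x^-2 + x^-1  (w -2, c 14, <D> = A^-2 - A^2 + 2A^6 - A^10 + A^14 - A^18)
V(D2) = x + x^3 - x^4  [12 crossings, <D> = -A^-4 + 1 + A^8, w = +4]
V(D3) = -x^-9 + 2x^-8 - 3x^-7 + 3x^-6 - 3x^-5 + 3x^-4 - x^-3 + x^-2  (w -6, c 14, <D> = A^-10 - A^-6 + 3A^-2 - 3A^2 + 3A^6 - 3A^10 + 2A^14 - A^18)
key observation: V(x) takes 3 values over 3 diagrams, fixing the grouping


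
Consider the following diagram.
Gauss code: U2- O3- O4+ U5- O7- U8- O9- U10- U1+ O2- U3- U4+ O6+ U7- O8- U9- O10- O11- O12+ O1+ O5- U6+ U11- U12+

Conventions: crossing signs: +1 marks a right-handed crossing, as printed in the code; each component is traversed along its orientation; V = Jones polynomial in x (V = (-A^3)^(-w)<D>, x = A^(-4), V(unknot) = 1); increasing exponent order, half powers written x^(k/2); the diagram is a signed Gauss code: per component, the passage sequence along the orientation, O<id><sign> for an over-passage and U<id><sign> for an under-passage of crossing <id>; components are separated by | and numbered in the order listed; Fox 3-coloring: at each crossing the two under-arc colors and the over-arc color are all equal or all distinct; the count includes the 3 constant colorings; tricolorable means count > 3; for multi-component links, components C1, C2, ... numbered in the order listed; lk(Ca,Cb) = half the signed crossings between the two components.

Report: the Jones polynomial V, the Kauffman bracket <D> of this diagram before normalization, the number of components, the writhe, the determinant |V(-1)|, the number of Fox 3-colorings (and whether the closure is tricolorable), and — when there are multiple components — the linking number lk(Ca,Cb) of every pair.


V(x) = -x^-4 + x^-3 + x^-1
bracket: A^-8 + 1 - A^4, w = -4
1 component, writhe -4, over 12 crossings
det 3, colorings 9 of 3^12 — tricolorable
observation: the span of V is 3, forcing >= 3 crossings in any diagram


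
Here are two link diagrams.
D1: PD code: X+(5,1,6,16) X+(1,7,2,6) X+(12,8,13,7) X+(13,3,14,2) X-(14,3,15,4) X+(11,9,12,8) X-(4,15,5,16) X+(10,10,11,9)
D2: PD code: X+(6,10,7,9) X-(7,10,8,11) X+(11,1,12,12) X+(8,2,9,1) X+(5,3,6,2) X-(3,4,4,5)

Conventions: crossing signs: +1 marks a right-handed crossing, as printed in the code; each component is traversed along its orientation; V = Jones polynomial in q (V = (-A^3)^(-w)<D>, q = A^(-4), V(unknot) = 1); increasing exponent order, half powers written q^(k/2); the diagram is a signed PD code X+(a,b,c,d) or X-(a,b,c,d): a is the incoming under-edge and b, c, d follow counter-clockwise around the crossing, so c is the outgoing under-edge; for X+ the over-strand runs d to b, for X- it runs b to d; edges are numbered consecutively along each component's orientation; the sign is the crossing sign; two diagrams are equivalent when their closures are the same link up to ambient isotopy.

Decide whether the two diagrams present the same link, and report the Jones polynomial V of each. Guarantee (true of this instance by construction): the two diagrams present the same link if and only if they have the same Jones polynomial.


equivalent: yes
D1 (bracket A^12; 8 crossings at w = +4): V = 1
V(D2) = 1  (w +2, c 6, <D> = A^6)
key observation: one V(q) for all 2 diagrams — one class (guaranteed)


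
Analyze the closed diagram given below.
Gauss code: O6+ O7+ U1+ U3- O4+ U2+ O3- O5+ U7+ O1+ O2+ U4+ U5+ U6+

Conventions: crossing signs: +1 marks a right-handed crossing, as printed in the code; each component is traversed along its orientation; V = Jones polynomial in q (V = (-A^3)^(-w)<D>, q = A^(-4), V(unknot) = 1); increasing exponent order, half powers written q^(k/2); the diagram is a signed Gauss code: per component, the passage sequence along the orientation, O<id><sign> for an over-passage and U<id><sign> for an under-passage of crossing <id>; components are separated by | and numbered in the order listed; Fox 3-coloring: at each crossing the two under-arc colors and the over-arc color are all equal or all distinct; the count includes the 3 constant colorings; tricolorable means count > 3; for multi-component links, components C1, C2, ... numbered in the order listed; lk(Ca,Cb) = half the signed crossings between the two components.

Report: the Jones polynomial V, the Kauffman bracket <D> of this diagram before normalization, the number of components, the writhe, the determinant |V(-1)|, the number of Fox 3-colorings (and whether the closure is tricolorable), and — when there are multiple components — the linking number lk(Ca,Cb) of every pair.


Jones polynomial: V(q) = q - q^2 + 2q^3 - q^4 + q^5 - q^6
<D> = A^-9 - A^-5 + A^-1 - 2A^3 + A^7 - A^11; writhe +5
components 1, writhe +5 (7 crossings)
3-colorings: 3 of 3^7, det 7 — not tricolorable
note: the span of V is 5, forcing >= 5 crossings in any diagram


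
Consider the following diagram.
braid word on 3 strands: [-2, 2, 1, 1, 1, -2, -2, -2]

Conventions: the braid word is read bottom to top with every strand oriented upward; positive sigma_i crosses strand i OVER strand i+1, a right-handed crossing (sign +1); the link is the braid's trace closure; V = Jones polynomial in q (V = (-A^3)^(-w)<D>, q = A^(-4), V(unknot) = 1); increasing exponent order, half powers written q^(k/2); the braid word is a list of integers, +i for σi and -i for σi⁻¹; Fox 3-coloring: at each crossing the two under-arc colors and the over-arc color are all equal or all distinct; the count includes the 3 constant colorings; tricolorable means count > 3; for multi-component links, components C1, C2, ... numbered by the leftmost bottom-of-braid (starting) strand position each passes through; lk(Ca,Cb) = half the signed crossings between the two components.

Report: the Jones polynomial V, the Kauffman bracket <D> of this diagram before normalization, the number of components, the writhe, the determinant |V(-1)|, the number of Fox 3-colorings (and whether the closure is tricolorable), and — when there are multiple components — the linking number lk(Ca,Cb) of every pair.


V = -q^-3 + q^-2 - q^-1 + 3 - q + q^2 - q^3
<D> = -A^-12 + A^-8 - A^-4 + 3 - A^4 + A^8 - A^12 (w = 0)
1 component over 8 crossings, w = 0
27 Fox colorings among 3^8, |V(-1)| = 9: tricolorable
why: palindromic: swapping q for 1/q fixes V


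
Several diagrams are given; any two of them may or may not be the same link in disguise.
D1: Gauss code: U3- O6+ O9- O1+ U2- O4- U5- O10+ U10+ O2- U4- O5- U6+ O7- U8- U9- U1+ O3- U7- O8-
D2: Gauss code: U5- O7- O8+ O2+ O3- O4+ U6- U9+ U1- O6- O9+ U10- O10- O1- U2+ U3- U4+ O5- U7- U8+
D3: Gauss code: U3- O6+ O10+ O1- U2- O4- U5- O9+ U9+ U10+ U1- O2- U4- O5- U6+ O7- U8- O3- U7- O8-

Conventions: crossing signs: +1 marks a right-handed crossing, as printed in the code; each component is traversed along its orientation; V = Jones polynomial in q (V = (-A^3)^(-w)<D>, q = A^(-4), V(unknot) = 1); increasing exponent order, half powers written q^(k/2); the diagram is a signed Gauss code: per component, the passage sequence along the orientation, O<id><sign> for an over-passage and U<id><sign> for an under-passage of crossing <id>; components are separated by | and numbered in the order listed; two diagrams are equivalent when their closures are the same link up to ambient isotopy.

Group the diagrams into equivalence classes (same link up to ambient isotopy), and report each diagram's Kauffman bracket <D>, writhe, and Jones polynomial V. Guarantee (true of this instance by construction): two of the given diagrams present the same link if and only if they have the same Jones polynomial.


grouping into links: {D1, D3} | {D2}
V(D1) = q^-8 - 2q^-7 + q^-6 - 2q^-5 + 2q^-4 + q^-2  (w -4, c 10, <D> = A^-4 + 2A^4 - 2A^8 + A^12 - 2A^16 + A^20)
V(D2) = 1  [10 crossings, <D> = A^-6, w = -2]
D3 (bracket A^-4 + 2A^4 - 2A^8 + A^12 - 2A^16 + A^20; 10 crossings at w = -4): V = q^-8 - 2q^-7 + q^-6 - 2q^-5 + 2q^-4 + q^-2
why: comparing 3 Jones polynomials yields 2 groups


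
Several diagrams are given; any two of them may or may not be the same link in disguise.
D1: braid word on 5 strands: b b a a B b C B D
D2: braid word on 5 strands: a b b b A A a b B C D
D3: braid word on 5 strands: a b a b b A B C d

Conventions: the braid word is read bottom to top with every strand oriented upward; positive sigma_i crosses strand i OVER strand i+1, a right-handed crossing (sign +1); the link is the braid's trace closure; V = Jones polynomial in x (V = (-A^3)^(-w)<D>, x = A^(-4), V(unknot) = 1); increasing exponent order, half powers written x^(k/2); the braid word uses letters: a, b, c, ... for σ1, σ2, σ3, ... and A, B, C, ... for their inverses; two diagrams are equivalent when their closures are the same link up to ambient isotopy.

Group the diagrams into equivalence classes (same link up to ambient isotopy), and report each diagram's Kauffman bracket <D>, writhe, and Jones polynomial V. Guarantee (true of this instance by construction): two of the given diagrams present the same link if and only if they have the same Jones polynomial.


classes: {D1} | {D2, D3}
V(D1) = -x^(1/2) - x^(5/2)  [9 crossings, <D> = A^-7 + A, w = +1]
V(D2) = -x^(1/2) - x^(3/2) - x^(5/2) + x^(9/2)  (w +1, c 11, <D> = -A^-15 + A^-7 + A^-3 + A)
D3 (bracket -A^-9 + A^-1 + A^3 + A^7; 9 crossings at w = +3): V = -x^(1/2) - x^(3/2) - x^(5/2) + x^(9/2)
note: 2 classes among 3 diagrams; unequal V(x) rules out equality


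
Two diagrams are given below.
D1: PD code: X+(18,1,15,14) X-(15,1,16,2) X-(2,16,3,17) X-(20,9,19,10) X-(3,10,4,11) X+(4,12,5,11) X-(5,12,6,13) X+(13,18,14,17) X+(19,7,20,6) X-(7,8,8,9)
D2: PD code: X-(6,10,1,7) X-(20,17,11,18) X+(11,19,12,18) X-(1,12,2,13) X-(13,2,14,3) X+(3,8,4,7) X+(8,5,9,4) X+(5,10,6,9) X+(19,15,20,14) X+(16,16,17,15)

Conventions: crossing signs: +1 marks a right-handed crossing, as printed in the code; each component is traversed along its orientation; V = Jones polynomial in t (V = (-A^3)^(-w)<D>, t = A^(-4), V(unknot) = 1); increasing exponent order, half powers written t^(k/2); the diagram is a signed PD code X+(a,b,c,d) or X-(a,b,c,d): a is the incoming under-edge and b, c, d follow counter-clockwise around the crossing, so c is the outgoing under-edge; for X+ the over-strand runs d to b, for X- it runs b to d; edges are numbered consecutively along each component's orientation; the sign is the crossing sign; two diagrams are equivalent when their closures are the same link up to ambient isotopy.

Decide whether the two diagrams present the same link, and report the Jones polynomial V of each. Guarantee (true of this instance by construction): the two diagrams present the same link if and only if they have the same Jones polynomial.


same link: no
V(D1) = t^-1 + 2 + t  [10 crossings, <D> = A^-10 + 2A^-6 + A^-2, w = -2]
V(D2) = t^-2 + 2 + t^2  (w +2, c 10, <D> = A^-2 + 2A^6 + A^14)
note: 2 classes among 2 diagrams; unequal V(t) rules out equality


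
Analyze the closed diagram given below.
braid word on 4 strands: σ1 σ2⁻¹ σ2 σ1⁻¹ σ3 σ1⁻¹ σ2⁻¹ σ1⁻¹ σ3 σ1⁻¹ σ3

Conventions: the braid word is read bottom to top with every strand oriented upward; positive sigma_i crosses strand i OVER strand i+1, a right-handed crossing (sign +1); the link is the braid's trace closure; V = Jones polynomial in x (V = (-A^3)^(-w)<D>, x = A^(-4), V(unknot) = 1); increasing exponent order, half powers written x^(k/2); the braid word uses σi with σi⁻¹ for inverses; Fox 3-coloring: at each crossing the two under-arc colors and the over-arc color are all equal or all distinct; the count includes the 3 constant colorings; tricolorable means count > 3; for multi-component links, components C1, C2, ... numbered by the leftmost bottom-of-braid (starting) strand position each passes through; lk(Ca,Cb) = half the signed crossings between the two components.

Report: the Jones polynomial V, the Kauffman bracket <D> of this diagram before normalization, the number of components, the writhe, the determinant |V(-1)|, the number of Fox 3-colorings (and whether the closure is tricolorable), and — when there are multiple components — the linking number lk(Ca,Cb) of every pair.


Jones polynomial: V(x) = -x^-3 + x^-2 - x^-1 + 3 - x + x^2 - x^3
<D> = A^-15 - A^-11 + A^-7 - 3A^-3 + A - A^5 + A^9; writhe -1
components 1, writhe -1 (11 crossings)
3-colorings: 27 of 3^11, det 9 — tricolorable
note: the span of V is 6, forcing >= 6 crossings in any diagram


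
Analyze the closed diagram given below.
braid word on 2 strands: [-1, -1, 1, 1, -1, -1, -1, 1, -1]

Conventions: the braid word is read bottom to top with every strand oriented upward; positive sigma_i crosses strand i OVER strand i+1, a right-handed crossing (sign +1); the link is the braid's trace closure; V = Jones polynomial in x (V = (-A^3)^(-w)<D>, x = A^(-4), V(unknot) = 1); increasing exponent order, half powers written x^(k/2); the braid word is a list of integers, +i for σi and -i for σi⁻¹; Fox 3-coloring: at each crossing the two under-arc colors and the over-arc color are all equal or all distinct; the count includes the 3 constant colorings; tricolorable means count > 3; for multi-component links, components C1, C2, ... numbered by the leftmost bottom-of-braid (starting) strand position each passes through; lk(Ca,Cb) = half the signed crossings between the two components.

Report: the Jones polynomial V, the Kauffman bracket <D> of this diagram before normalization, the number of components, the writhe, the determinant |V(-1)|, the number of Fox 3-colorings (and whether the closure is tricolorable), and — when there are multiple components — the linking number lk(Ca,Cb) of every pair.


V = -x^-4 + x^-3 + x^-1
<D> = -A^-5 - A^3 + A^7 (w = -3)
1 component over 9 crossings, w = -3
9 Fox colorings among 3^9, |V(-1)| = 3: tricolorable
why: det 3 = |V(-1)|; divisible by 3, so tricolorable


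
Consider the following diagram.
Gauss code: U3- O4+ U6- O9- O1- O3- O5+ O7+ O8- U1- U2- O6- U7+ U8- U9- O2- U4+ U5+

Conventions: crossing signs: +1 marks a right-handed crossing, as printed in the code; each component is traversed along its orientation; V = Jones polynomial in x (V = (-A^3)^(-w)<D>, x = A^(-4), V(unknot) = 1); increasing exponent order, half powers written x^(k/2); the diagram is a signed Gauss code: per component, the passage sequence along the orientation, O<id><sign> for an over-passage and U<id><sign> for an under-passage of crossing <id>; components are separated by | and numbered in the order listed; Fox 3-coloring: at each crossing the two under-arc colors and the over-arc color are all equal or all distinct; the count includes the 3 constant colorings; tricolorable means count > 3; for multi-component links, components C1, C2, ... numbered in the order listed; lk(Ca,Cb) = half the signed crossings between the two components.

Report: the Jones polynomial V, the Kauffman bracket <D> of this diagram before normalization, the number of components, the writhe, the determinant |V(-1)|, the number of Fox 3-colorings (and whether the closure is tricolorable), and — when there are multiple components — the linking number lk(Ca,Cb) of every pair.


V = -x^-4 + x^-3 + x^-1
<D> = -A^-5 - A^3 + A^7 (w = -3)
1 component over 9 crossings, w = -3
9 Fox colorings among 3^9, |V(-1)| = 3: tricolorable
why: w = -3 (over 9 crossings) is diagram-only; (-A^3)^(3) removes it from V


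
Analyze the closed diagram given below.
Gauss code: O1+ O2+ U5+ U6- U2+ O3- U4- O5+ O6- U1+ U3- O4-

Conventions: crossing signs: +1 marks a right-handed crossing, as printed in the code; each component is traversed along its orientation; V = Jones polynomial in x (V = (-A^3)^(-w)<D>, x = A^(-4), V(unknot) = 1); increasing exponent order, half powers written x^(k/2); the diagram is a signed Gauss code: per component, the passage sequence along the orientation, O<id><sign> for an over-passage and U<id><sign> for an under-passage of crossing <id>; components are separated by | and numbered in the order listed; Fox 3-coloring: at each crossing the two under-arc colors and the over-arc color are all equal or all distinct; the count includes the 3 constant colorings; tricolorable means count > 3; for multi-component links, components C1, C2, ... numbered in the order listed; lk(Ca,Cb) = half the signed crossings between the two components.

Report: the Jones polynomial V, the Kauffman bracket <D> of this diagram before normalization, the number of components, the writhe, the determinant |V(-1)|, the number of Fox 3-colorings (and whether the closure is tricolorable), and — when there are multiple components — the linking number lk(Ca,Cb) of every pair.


V = 1
<D> = 1 (w = 0)
1 component over 6 crossings, w = 0
3 Fox colorings among 3^6, |V(-1)| = 1: not tricolorable
why: |V(-1)| = 1: so not tricolorable, since 3 does not divide 1


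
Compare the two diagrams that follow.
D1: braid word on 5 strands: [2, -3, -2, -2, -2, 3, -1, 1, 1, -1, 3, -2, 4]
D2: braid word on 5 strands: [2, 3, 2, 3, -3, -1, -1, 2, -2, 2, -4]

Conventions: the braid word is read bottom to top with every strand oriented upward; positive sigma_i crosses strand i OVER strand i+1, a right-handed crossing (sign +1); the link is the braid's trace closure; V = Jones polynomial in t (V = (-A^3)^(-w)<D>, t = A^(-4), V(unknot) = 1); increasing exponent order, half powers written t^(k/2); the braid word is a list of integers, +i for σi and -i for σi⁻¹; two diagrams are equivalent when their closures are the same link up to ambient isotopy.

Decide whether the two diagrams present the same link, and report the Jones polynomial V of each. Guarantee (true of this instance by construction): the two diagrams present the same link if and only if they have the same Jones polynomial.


same link: no
V(D1) = t^(-9/2) - t^(-5/2) - t^(-3/2) - t^(-1/2)  [13 crossings, <D> = A^-1 + A^3 + A^7 - A^15, w = -1]
D2 (bracket -A^-11 + A^-7 - A^-3 + 2A + A^9; 11 crossings at w = +1): V = -t^(-3/2) - 2t^(1/2) + t^(3/2) - t^(5/2) + t^(7/2)
note: comparing 2 Jones polynomials yields 2 groups


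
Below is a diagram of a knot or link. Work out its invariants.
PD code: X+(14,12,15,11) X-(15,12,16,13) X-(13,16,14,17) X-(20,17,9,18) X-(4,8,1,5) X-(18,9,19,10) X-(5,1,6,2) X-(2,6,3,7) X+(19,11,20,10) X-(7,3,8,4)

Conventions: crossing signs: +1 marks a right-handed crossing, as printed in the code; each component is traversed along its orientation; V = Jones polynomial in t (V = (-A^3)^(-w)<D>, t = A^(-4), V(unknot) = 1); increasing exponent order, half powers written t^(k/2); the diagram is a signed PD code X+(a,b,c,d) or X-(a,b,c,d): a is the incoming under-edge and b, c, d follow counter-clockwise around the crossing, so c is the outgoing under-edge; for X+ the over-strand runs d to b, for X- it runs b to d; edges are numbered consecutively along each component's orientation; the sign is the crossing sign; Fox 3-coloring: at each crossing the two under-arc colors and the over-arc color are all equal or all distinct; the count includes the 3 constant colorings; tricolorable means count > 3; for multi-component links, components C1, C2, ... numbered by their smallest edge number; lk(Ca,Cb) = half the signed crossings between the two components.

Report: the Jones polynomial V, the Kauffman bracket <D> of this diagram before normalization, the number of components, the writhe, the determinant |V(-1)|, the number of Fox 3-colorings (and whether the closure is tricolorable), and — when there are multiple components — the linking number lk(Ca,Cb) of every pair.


V = t^-6 + t^-3 + t^-2 + t^-1
<D> = A^-14 + A^-10 + A^-6 + A^6 (w = -6)
3 components over 10 crossings, w = -6
lk(C1,C2): -2
lk(C1,C3) = 0
linking number lk(C2,C3) = 0
9 Fox colorings among 3^10, |V(-1)| = 0: tricolorable
why: the span of V is 5, within the link bound 10 + 3 - 1


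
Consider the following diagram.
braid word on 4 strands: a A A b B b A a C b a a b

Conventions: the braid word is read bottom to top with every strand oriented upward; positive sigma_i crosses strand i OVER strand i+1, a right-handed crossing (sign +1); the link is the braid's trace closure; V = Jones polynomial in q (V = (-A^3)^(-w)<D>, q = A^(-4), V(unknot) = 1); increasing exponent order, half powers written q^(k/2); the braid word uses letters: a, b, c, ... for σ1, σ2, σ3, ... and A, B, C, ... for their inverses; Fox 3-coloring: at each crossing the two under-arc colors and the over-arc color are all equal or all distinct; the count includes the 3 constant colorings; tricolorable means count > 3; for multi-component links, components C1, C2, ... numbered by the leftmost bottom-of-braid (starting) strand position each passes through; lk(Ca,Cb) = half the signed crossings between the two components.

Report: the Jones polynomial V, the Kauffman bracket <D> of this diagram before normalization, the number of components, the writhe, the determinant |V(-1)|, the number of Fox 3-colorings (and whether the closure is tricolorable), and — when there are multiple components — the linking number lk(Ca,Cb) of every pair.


V(q) = q - q^2 + 2q^3 - q^4 + q^5 - q^6
bracket: A^-15 - A^-11 + A^-7 - 2A^-3 + A - A^5, w = +3
1 component, writhe +3, over 13 crossings
det 7, colorings 3 of 3^13 — not tricolorable
observation: w = +3 (over 13 crossings) is diagram-only; (-A^3)^(-3) removes it from V


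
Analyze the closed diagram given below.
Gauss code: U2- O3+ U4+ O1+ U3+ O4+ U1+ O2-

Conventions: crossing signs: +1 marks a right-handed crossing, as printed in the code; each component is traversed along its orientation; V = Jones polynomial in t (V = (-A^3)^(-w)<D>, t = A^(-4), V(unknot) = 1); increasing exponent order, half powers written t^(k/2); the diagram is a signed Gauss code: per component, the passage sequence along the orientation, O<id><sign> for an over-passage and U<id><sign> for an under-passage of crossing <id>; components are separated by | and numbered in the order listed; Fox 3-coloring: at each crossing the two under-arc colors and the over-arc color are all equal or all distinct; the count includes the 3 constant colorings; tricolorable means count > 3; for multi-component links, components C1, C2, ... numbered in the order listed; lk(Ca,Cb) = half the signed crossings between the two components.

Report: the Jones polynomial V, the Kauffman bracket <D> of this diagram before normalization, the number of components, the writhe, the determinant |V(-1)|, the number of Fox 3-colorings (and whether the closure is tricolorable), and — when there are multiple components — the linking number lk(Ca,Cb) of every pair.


Jones polynomial: V(t) = t + t^3 - t^4
<D> = -A^-10 + A^-6 + A^2; writhe +2
components 1, writhe +2 (4 crossings)
3-colorings: 9 of 3^4, det 3 — tricolorable
note: w = +2 (over 4 crossings) is diagram-only; (-A^3)^(-2) removes it from V


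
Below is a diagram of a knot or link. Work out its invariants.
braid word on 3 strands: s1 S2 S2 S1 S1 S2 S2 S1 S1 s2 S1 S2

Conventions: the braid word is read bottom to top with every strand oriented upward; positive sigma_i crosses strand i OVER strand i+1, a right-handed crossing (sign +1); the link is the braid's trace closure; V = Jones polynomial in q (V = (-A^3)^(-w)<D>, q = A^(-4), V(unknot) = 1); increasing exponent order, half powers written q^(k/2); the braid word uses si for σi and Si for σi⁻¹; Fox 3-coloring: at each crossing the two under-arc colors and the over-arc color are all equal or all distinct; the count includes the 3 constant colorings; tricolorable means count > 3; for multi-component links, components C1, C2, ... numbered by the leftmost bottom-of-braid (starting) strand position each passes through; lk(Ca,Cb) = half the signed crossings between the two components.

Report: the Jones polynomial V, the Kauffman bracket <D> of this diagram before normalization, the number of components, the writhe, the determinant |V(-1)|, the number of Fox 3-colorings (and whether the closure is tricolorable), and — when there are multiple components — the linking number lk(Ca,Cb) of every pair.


Jones polynomial: V(q) = q^-12 - 2q^-11 + 3q^-10 - 4q^-9 + 3q^-8 - 4q^-7 + 3q^-6 - q^-5 + q^-4 + q^-3
<D> = A^-12 + A^-8 - A^-4 + 3 - 4A^4 + 3A^8 - 4A^12 + 3A^16 - 2A^20 + A^24; writhe -8
components 1, writhe -8 (12 crossings)
3-colorings: 9 of 3^12, det 21 — tricolorable
note: the span of V is 9, forcing >= 9 crossings in any diagram


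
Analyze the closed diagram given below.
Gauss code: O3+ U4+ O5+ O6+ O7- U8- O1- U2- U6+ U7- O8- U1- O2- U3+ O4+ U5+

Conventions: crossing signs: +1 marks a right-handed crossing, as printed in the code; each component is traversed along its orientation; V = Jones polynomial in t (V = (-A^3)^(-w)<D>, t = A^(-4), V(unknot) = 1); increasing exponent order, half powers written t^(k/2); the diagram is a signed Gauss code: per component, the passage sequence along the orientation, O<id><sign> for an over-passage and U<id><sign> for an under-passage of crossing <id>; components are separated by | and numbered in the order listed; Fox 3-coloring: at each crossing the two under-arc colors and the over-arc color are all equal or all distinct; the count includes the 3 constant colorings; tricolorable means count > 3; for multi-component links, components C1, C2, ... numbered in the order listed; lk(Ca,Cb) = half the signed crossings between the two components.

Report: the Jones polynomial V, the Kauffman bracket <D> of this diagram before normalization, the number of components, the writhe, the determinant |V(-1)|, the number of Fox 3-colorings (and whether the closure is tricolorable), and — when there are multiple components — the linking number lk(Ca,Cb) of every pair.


Jones polynomial: V(t) = -t^-3 + t^-2 - t^-1 + 3 - t + t^2 - t^3
<D> = -A^-12 + A^-8 - A^-4 + 3 - A^4 + A^8 - A^12; writhe 0
components 1, writhe 0 (8 crossings)
3-colorings: 27 of 3^8, det 9 — tricolorable
note: V spans 6 powers of t: at least 6 crossings in any diagram


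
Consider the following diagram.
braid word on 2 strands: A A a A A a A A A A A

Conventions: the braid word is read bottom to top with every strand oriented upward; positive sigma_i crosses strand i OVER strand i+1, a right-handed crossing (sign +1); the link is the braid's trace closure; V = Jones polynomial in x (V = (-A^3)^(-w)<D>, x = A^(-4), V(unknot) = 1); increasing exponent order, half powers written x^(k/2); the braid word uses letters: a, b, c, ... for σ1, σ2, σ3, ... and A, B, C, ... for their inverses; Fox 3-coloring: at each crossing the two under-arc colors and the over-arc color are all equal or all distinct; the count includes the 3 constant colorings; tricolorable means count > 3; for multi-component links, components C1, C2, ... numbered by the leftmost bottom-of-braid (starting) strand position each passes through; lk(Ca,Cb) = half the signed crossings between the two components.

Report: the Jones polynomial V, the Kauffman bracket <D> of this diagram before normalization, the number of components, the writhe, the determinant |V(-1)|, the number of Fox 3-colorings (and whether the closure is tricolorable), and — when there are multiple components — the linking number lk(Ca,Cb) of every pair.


V(x) = -x^-10 + x^-9 - x^-8 + x^-7 - x^-6 + x^-5 + x^-3
bracket: -A^-9 - A^-1 + A^3 - A^7 + A^11 - A^15 + A^19, w = -7
1 component, writhe -7, over 11 crossings
det 7, colorings 3 of 3^11 — not tricolorable
observation: det 7 = |V(-1)|; not divisible by 3, so not tricolorable


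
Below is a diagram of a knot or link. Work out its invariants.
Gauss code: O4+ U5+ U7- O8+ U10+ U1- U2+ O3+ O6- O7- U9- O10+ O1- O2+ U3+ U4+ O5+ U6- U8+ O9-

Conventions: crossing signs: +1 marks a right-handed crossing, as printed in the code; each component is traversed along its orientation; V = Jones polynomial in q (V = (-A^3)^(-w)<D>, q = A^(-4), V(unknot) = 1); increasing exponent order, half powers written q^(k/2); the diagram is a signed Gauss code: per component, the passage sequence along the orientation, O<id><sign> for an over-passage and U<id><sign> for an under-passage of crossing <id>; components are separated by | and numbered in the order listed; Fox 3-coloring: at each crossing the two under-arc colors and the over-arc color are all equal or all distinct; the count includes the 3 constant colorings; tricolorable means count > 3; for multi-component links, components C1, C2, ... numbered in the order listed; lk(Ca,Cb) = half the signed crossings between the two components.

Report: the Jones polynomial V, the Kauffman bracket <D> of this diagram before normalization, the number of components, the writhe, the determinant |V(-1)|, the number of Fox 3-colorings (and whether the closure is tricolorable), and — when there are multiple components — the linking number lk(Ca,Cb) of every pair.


Jones polynomial: V(q) = q^-1 - 1 + 2q - 2q^2 + 2q^3 - 2q^4 + q^5
<D> = A^-14 - 2A^-10 + 2A^-6 - 2A^-2 + 2A^2 - A^6 + A^10; writhe +2
components 1, writhe +2 (10 crossings)
3-colorings: 3 of 3^10, det 11 — not tricolorable
note: w = +2 shifts under R1 moves; the (-A^3)^(-2) factor cancels that in V


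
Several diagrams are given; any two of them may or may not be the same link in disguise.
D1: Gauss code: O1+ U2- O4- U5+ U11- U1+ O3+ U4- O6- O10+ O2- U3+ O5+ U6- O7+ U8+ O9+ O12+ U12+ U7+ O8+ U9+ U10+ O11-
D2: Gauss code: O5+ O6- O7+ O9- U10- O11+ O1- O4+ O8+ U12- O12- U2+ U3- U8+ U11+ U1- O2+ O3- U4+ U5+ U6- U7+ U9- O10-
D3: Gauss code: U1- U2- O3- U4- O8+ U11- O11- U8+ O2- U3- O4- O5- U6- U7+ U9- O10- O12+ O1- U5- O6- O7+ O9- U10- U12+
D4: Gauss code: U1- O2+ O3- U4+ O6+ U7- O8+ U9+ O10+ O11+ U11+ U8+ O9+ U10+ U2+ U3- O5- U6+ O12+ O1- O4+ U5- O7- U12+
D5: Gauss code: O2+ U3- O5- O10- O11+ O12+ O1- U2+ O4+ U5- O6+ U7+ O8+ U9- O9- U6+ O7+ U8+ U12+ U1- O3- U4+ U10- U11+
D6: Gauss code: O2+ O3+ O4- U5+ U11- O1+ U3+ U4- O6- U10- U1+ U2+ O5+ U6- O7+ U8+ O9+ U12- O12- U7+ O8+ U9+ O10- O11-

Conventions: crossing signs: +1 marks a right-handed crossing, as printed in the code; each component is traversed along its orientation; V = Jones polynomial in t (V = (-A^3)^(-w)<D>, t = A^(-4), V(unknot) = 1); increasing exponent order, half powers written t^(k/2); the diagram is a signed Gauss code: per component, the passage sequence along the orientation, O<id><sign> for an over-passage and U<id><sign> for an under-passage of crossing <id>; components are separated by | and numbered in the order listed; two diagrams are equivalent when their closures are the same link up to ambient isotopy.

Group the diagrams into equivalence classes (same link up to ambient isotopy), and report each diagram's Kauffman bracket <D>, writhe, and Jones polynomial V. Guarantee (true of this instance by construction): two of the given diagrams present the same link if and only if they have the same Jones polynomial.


grouping into links: {D1, D4, D5, D6} | {D2} | {D3}
V(D1) = t^-1 - 1 + 2t - 3t^2 + 3t^3 - 2t^4 + 2t^5 - t^6  (w +4, c 12, <D> = -A^-12 + 2A^-8 - 2A^-4 + 3 - 3A^4 + 2A^8 - A^12 + A^16)
V(D2) = 1  [12 crossings, <D> = 1, w = 0]
V(D3) = t^-8 - 2t^-7 + t^-6 - 2t^-5 + 2t^-4 + t^-2  [12 crossings, <D> = A^-10 + 2A^-2 - 2A^2 + A^6 - 2A^10 + A^14, w = -6]
V(D4) = t^-1 - 1 + 2t - 3t^2 + 3t^3 - 2t^4 + 2t^5 - t^6  [12 crossings, <D> = -A^-12 + 2A^-8 - 2A^-4 + 3 - 3A^4 + 2A^8 - A^12 + A^16, w = +4]
V(D5) = t^-1 - 1 + 2t - 3t^2 + 3t^3 - 2t^4 + 2t^5 - t^6  (w +2, c 12, <D> = -A^-18 + 2A^-14 - 2A^-10 + 3A^-6 - 3A^-2 + 2A^2 - A^6 + A^10)
V(D6) = t^-1 - 1 + 2t - 3t^2 + 3t^3 - 2t^4 + 2t^5 - t^6  (w +2, c 12, <D> = -A^-18 + 2A^-14 - 2A^-10 + 3A^-6 - 3A^-2 + 2A^2 - A^6 + A^10)
key observation: V(t) takes 3 values over 6 diagrams, fixing the grouping


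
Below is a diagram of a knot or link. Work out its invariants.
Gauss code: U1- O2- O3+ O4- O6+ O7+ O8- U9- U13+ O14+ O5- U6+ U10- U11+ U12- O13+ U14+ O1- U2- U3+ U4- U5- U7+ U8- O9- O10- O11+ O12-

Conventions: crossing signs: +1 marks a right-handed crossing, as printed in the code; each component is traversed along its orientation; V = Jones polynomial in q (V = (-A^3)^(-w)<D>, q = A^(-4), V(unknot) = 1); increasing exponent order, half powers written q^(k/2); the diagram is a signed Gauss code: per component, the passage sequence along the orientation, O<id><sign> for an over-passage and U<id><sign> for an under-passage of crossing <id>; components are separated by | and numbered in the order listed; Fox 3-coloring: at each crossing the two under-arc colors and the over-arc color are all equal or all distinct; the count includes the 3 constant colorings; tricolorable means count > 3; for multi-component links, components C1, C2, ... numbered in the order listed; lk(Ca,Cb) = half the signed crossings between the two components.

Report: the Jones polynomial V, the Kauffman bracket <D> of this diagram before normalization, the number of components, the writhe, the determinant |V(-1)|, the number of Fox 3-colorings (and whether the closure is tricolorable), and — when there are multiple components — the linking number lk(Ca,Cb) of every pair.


V = -q^-5 + q^-4 - q^-3 + 2q^-2 - q^-1 + 2 - q
<D> = -A^-10 + 2A^-6 - A^-2 + 2A^2 - A^6 + A^10 - A^14 (w = -2)
1 component over 14 crossings, w = -2
9 Fox colorings among 3^14, |V(-1)| = 9: tricolorable
why: w = -2 shifts under R1 moves; the (-A^3)^(2) factor cancels that in V


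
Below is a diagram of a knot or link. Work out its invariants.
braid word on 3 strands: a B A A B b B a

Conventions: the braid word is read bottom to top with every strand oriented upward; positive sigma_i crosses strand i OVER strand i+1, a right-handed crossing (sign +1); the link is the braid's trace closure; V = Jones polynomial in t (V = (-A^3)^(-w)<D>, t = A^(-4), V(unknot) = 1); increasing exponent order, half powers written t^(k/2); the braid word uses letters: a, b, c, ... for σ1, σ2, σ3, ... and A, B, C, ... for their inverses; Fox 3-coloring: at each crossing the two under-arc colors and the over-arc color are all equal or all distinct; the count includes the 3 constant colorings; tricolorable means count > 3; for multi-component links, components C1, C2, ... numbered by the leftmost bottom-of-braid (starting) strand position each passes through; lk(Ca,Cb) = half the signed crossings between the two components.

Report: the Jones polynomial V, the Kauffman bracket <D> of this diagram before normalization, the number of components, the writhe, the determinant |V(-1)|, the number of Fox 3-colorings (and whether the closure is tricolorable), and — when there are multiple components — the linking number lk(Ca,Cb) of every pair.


V(t) = t^-4 + t^-2 + 2
bracket: 2A^-6 + A^2 + A^10, w = -2
3 components, writhe -2, over 8 crossings
lk(C1,C2) = +1
linking number lk(C1,C3) = -1
lk(C2,C3): -1
det 4, colorings 3 of 3^8 — not tricolorable
observation: the 3 component pairs carry total linking -1


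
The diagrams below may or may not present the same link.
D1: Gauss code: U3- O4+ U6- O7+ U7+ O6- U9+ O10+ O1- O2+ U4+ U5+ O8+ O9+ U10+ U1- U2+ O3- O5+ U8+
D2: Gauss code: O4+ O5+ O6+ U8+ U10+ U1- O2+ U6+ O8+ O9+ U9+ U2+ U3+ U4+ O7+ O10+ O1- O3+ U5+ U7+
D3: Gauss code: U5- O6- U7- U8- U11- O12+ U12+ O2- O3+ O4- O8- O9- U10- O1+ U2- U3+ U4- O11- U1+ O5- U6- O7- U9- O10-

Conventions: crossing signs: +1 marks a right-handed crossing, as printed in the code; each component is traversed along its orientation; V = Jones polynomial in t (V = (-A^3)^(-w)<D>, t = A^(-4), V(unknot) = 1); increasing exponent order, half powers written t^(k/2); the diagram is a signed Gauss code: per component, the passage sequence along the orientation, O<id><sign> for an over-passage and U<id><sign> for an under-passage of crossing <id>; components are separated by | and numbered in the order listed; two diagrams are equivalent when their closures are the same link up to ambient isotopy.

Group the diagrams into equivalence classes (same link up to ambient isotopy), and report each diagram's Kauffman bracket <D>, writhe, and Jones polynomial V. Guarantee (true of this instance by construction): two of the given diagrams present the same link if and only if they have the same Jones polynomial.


grouping into links: {D1} | {D2} | {D3}
V(D1) = t - t^2 + 2t^3 - t^4 + t^5 - t^6  (w +4, c 10, <D> = -A^-12 + A^-8 - A^-4 + 2 - A^4 + A^8)
V(D2) = t^2 + 2t^4 - 2t^5 + t^6 - 2t^7 + t^8  [10 crossings, <D> = A^-8 - 2A^-4 + 1 - 2A^4 + 2A^8 + A^16, w = +8]
V(D3) = -t^-9 + 2t^-8 - 3t^-7 + 3t^-6 - 3t^-5 + 3t^-4 - t^-3 + t^-2  [12 crossings, <D> = A^-10 - A^-6 + 3A^-2 - 3A^2 + 3A^6 - 3A^10 + 2A^14 - A^18, w = -6]
why: V(t) takes 3 values over 3 diagrams, fixing the grouping


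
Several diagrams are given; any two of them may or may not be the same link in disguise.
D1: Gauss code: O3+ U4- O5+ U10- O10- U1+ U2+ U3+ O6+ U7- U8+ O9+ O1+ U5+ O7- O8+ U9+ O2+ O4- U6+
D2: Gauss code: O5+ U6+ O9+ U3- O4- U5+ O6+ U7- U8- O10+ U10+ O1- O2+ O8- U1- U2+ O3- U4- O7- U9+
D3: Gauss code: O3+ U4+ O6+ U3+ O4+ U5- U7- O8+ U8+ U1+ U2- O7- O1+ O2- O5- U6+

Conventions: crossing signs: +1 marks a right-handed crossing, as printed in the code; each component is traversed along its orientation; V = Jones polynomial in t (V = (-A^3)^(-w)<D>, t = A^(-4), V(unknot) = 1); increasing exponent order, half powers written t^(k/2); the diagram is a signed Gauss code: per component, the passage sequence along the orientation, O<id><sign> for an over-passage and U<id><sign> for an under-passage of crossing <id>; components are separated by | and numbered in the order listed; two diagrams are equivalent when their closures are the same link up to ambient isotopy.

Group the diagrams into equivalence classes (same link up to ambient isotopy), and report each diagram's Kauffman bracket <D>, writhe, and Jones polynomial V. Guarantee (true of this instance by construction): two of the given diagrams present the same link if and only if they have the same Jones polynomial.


equivalence classes: {D1} | {D2} | {D3}
D1 (bracket -A^-12 + A^-8 - A^-4 + 2 - A^4 + A^8; 10 crossings at w = +4): V = t - t^2 + 2t^3 - t^4 + t^5 - t^6
V(D2) = -t^-3 + 2t^-2 - 2t^-1 + 3 - 2t + 2t^2 - t^3  (w 0, c 10, <D> = -A^-12 + 2A^-8 - 2A^-4 + 3 - 2A^4 + 2A^8 - A^12)
D3 (bracket -A^-10 + A^-6 + A^2; 8 crossings at w = +2): V = t + t^3 - t^4
key observation: 3 classes among 3 diagrams; unequal V(t) rules out equality
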